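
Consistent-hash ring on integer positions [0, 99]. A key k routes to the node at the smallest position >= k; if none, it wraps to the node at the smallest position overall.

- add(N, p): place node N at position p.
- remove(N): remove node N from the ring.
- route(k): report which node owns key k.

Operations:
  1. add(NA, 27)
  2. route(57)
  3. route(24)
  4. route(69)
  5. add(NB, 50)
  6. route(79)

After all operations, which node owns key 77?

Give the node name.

Answer: NA

Derivation:
Op 1: add NA@27 -> ring=[27:NA]
Op 2: route key 57: none >= 57, wrap to smallest pos 27 -> NA
Op 3: route key 24: smallest pos >= 24 is 27 -> NA
Op 4: route key 69: none >= 69, wrap to smallest pos 27 -> NA
Op 5: add NB@50 -> ring=[27:NA,50:NB]
Op 6: route key 79: none >= 79, wrap to smallest pos 27 -> NA
Final route key 77: none >= 77, wrap to smallest pos 27 -> NA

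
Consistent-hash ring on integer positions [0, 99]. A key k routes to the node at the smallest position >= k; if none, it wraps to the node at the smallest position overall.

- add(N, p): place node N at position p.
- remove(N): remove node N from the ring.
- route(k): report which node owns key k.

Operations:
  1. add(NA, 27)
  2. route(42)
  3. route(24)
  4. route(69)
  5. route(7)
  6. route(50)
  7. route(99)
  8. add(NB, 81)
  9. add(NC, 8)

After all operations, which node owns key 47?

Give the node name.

Op 1: add NA@27 -> ring=[27:NA]
Op 2: route key 42: none >= 42, wrap to smallest pos 27 -> NA
Op 3: route key 24: smallest pos >= 24 is 27 -> NA
Op 4: route key 69: none >= 69, wrap to smallest pos 27 -> NA
Op 5: route key 7: smallest pos >= 7 is 27 -> NA
Op 6: route key 50: none >= 50, wrap to smallest pos 27 -> NA
Op 7: route key 99: none >= 99, wrap to smallest pos 27 -> NA
Op 8: add NB@81 -> ring=[27:NA,81:NB]
Op 9: add NC@8 -> ring=[8:NC,27:NA,81:NB]
Final route key 47: smallest pos >= 47 is 81 -> NB

Answer: NB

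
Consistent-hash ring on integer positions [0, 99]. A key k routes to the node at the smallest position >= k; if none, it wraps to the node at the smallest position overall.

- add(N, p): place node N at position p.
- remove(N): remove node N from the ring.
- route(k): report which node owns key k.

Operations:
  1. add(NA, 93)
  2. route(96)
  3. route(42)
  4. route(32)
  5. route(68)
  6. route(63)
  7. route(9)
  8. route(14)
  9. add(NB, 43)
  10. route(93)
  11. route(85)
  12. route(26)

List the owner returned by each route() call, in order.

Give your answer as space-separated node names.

Answer: NA NA NA NA NA NA NA NA NA NB

Derivation:
Op 1: add NA@93 -> ring=[93:NA]
Op 2: route key 96: none >= 96, wrap to smallest pos 93 -> NA
Op 3: route key 42: smallest pos >= 42 is 93 -> NA
Op 4: route key 32: smallest pos >= 32 is 93 -> NA
Op 5: route key 68: smallest pos >= 68 is 93 -> NA
Op 6: route key 63: smallest pos >= 63 is 93 -> NA
Op 7: route key 9: smallest pos >= 9 is 93 -> NA
Op 8: route key 14: smallest pos >= 14 is 93 -> NA
Op 9: add NB@43 -> ring=[43:NB,93:NA]
Op 10: route key 93: smallest pos >= 93 is 93 -> NA
Op 11: route key 85: smallest pos >= 85 is 93 -> NA
Op 12: route key 26: smallest pos >= 26 is 43 -> NB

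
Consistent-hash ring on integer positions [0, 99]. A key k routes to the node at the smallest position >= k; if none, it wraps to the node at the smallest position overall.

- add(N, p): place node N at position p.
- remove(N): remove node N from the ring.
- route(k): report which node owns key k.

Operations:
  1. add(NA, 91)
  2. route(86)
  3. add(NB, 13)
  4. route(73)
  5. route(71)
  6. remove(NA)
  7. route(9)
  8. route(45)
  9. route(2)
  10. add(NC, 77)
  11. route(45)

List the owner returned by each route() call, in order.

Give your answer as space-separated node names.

Answer: NA NA NA NB NB NB NC

Derivation:
Op 1: add NA@91 -> ring=[91:NA]
Op 2: route key 86: smallest pos >= 86 is 91 -> NA
Op 3: add NB@13 -> ring=[13:NB,91:NA]
Op 4: route key 73: smallest pos >= 73 is 91 -> NA
Op 5: route key 71: smallest pos >= 71 is 91 -> NA
Op 6: remove NA -> ring=[13:NB]
Op 7: route key 9: smallest pos >= 9 is 13 -> NB
Op 8: route key 45: none >= 45, wrap to smallest pos 13 -> NB
Op 9: route key 2: smallest pos >= 2 is 13 -> NB
Op 10: add NC@77 -> ring=[13:NB,77:NC]
Op 11: route key 45: smallest pos >= 45 is 77 -> NC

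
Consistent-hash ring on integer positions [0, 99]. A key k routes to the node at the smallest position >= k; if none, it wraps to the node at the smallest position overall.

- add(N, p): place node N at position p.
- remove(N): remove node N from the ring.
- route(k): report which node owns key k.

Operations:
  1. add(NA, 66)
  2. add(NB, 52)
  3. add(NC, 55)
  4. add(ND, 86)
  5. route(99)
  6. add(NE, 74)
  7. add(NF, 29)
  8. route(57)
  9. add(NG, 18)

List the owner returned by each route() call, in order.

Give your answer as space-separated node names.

Op 1: add NA@66 -> ring=[66:NA]
Op 2: add NB@52 -> ring=[52:NB,66:NA]
Op 3: add NC@55 -> ring=[52:NB,55:NC,66:NA]
Op 4: add ND@86 -> ring=[52:NB,55:NC,66:NA,86:ND]
Op 5: route key 99: none >= 99, wrap to smallest pos 52 -> NB
Op 6: add NE@74 -> ring=[52:NB,55:NC,66:NA,74:NE,86:ND]
Op 7: add NF@29 -> ring=[29:NF,52:NB,55:NC,66:NA,74:NE,86:ND]
Op 8: route key 57: smallest pos >= 57 is 66 -> NA
Op 9: add NG@18 -> ring=[18:NG,29:NF,52:NB,55:NC,66:NA,74:NE,86:ND]

Answer: NB NA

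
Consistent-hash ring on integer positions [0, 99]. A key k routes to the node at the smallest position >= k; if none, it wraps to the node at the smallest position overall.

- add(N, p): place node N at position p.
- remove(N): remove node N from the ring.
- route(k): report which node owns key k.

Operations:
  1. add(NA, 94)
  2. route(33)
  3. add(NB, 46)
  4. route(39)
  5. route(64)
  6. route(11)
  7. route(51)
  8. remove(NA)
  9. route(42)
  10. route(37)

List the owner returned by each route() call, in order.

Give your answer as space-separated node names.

Op 1: add NA@94 -> ring=[94:NA]
Op 2: route key 33: smallest pos >= 33 is 94 -> NA
Op 3: add NB@46 -> ring=[46:NB,94:NA]
Op 4: route key 39: smallest pos >= 39 is 46 -> NB
Op 5: route key 64: smallest pos >= 64 is 94 -> NA
Op 6: route key 11: smallest pos >= 11 is 46 -> NB
Op 7: route key 51: smallest pos >= 51 is 94 -> NA
Op 8: remove NA -> ring=[46:NB]
Op 9: route key 42: smallest pos >= 42 is 46 -> NB
Op 10: route key 37: smallest pos >= 37 is 46 -> NB

Answer: NA NB NA NB NA NB NB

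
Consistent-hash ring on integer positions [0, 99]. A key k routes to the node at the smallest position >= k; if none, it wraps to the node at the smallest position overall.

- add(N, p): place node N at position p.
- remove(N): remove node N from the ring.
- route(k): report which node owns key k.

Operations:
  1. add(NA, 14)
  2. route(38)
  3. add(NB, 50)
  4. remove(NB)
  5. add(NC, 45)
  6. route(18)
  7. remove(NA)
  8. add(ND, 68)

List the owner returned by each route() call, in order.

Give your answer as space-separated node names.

Answer: NA NC

Derivation:
Op 1: add NA@14 -> ring=[14:NA]
Op 2: route key 38: none >= 38, wrap to smallest pos 14 -> NA
Op 3: add NB@50 -> ring=[14:NA,50:NB]
Op 4: remove NB -> ring=[14:NA]
Op 5: add NC@45 -> ring=[14:NA,45:NC]
Op 6: route key 18: smallest pos >= 18 is 45 -> NC
Op 7: remove NA -> ring=[45:NC]
Op 8: add ND@68 -> ring=[45:NC,68:ND]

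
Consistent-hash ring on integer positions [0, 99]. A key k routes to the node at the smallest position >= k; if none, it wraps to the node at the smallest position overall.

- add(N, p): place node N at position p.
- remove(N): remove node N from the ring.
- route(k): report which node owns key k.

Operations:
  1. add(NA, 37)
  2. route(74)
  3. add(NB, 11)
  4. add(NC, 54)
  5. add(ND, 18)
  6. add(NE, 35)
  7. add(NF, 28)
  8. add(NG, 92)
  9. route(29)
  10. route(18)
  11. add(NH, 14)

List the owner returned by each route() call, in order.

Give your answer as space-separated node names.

Op 1: add NA@37 -> ring=[37:NA]
Op 2: route key 74: none >= 74, wrap to smallest pos 37 -> NA
Op 3: add NB@11 -> ring=[11:NB,37:NA]
Op 4: add NC@54 -> ring=[11:NB,37:NA,54:NC]
Op 5: add ND@18 -> ring=[11:NB,18:ND,37:NA,54:NC]
Op 6: add NE@35 -> ring=[11:NB,18:ND,35:NE,37:NA,54:NC]
Op 7: add NF@28 -> ring=[11:NB,18:ND,28:NF,35:NE,37:NA,54:NC]
Op 8: add NG@92 -> ring=[11:NB,18:ND,28:NF,35:NE,37:NA,54:NC,92:NG]
Op 9: route key 29: smallest pos >= 29 is 35 -> NE
Op 10: route key 18: smallest pos >= 18 is 18 -> ND
Op 11: add NH@14 -> ring=[11:NB,14:NH,18:ND,28:NF,35:NE,37:NA,54:NC,92:NG]

Answer: NA NE ND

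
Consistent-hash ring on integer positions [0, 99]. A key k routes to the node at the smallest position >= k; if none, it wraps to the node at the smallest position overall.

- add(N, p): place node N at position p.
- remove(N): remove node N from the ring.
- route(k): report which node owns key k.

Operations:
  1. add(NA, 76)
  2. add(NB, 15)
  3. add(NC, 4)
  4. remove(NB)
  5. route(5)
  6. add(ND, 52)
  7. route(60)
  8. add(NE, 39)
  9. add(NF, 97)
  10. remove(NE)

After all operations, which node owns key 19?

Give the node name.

Op 1: add NA@76 -> ring=[76:NA]
Op 2: add NB@15 -> ring=[15:NB,76:NA]
Op 3: add NC@4 -> ring=[4:NC,15:NB,76:NA]
Op 4: remove NB -> ring=[4:NC,76:NA]
Op 5: route key 5: smallest pos >= 5 is 76 -> NA
Op 6: add ND@52 -> ring=[4:NC,52:ND,76:NA]
Op 7: route key 60: smallest pos >= 60 is 76 -> NA
Op 8: add NE@39 -> ring=[4:NC,39:NE,52:ND,76:NA]
Op 9: add NF@97 -> ring=[4:NC,39:NE,52:ND,76:NA,97:NF]
Op 10: remove NE -> ring=[4:NC,52:ND,76:NA,97:NF]
Final route key 19: smallest pos >= 19 is 52 -> ND

Answer: ND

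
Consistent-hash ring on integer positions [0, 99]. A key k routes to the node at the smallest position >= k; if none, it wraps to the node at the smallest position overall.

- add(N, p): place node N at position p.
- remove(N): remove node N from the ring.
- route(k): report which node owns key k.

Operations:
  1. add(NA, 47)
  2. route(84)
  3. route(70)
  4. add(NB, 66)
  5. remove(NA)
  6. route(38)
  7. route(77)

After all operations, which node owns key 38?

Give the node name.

Answer: NB

Derivation:
Op 1: add NA@47 -> ring=[47:NA]
Op 2: route key 84: none >= 84, wrap to smallest pos 47 -> NA
Op 3: route key 70: none >= 70, wrap to smallest pos 47 -> NA
Op 4: add NB@66 -> ring=[47:NA,66:NB]
Op 5: remove NA -> ring=[66:NB]
Op 6: route key 38: smallest pos >= 38 is 66 -> NB
Op 7: route key 77: none >= 77, wrap to smallest pos 66 -> NB
Final route key 38: smallest pos >= 38 is 66 -> NB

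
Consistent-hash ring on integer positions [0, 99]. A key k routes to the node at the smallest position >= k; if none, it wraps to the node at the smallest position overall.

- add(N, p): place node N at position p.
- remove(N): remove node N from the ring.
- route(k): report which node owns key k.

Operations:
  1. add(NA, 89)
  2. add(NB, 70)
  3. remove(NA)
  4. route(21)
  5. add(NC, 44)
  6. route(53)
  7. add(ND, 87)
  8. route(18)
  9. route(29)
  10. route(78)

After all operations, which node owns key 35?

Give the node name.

Answer: NC

Derivation:
Op 1: add NA@89 -> ring=[89:NA]
Op 2: add NB@70 -> ring=[70:NB,89:NA]
Op 3: remove NA -> ring=[70:NB]
Op 4: route key 21: smallest pos >= 21 is 70 -> NB
Op 5: add NC@44 -> ring=[44:NC,70:NB]
Op 6: route key 53: smallest pos >= 53 is 70 -> NB
Op 7: add ND@87 -> ring=[44:NC,70:NB,87:ND]
Op 8: route key 18: smallest pos >= 18 is 44 -> NC
Op 9: route key 29: smallest pos >= 29 is 44 -> NC
Op 10: route key 78: smallest pos >= 78 is 87 -> ND
Final route key 35: smallest pos >= 35 is 44 -> NC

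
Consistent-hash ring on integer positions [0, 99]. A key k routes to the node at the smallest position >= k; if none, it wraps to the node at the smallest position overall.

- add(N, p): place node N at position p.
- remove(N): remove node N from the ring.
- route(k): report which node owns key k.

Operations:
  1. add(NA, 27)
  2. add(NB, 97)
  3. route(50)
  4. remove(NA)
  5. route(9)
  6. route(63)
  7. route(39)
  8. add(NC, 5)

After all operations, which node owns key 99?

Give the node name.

Answer: NC

Derivation:
Op 1: add NA@27 -> ring=[27:NA]
Op 2: add NB@97 -> ring=[27:NA,97:NB]
Op 3: route key 50: smallest pos >= 50 is 97 -> NB
Op 4: remove NA -> ring=[97:NB]
Op 5: route key 9: smallest pos >= 9 is 97 -> NB
Op 6: route key 63: smallest pos >= 63 is 97 -> NB
Op 7: route key 39: smallest pos >= 39 is 97 -> NB
Op 8: add NC@5 -> ring=[5:NC,97:NB]
Final route key 99: none >= 99, wrap to smallest pos 5 -> NC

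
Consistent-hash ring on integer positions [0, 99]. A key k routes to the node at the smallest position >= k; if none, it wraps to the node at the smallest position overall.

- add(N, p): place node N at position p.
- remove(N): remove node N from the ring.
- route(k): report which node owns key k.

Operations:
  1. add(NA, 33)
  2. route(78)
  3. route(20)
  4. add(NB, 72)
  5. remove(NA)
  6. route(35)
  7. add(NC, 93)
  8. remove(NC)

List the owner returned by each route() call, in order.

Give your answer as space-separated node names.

Answer: NA NA NB

Derivation:
Op 1: add NA@33 -> ring=[33:NA]
Op 2: route key 78: none >= 78, wrap to smallest pos 33 -> NA
Op 3: route key 20: smallest pos >= 20 is 33 -> NA
Op 4: add NB@72 -> ring=[33:NA,72:NB]
Op 5: remove NA -> ring=[72:NB]
Op 6: route key 35: smallest pos >= 35 is 72 -> NB
Op 7: add NC@93 -> ring=[72:NB,93:NC]
Op 8: remove NC -> ring=[72:NB]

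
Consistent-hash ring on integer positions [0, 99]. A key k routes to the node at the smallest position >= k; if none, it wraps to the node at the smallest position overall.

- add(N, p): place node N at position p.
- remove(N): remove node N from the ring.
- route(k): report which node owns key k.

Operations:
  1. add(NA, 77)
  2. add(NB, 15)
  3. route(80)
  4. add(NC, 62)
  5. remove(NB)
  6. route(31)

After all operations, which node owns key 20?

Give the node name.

Answer: NC

Derivation:
Op 1: add NA@77 -> ring=[77:NA]
Op 2: add NB@15 -> ring=[15:NB,77:NA]
Op 3: route key 80: none >= 80, wrap to smallest pos 15 -> NB
Op 4: add NC@62 -> ring=[15:NB,62:NC,77:NA]
Op 5: remove NB -> ring=[62:NC,77:NA]
Op 6: route key 31: smallest pos >= 31 is 62 -> NC
Final route key 20: smallest pos >= 20 is 62 -> NC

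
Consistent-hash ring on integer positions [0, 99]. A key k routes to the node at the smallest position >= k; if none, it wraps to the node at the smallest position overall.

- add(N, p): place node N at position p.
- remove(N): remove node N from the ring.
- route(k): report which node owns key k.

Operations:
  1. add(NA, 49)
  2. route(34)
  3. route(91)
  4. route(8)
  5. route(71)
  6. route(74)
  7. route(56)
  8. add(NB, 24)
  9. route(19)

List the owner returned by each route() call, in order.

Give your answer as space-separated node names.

Answer: NA NA NA NA NA NA NB

Derivation:
Op 1: add NA@49 -> ring=[49:NA]
Op 2: route key 34: smallest pos >= 34 is 49 -> NA
Op 3: route key 91: none >= 91, wrap to smallest pos 49 -> NA
Op 4: route key 8: smallest pos >= 8 is 49 -> NA
Op 5: route key 71: none >= 71, wrap to smallest pos 49 -> NA
Op 6: route key 74: none >= 74, wrap to smallest pos 49 -> NA
Op 7: route key 56: none >= 56, wrap to smallest pos 49 -> NA
Op 8: add NB@24 -> ring=[24:NB,49:NA]
Op 9: route key 19: smallest pos >= 19 is 24 -> NB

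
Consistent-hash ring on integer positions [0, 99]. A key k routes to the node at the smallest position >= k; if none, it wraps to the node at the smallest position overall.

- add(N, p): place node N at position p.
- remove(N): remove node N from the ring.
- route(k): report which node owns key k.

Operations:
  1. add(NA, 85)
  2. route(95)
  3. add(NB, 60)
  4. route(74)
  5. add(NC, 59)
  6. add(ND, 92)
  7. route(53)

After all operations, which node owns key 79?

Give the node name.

Op 1: add NA@85 -> ring=[85:NA]
Op 2: route key 95: none >= 95, wrap to smallest pos 85 -> NA
Op 3: add NB@60 -> ring=[60:NB,85:NA]
Op 4: route key 74: smallest pos >= 74 is 85 -> NA
Op 5: add NC@59 -> ring=[59:NC,60:NB,85:NA]
Op 6: add ND@92 -> ring=[59:NC,60:NB,85:NA,92:ND]
Op 7: route key 53: smallest pos >= 53 is 59 -> NC
Final route key 79: smallest pos >= 79 is 85 -> NA

Answer: NA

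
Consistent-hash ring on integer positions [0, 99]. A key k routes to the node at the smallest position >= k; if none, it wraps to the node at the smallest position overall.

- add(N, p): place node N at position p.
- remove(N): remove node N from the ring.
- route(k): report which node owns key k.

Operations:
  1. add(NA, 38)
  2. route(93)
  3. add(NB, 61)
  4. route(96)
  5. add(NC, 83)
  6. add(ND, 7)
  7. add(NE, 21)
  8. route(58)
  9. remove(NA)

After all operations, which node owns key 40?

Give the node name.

Op 1: add NA@38 -> ring=[38:NA]
Op 2: route key 93: none >= 93, wrap to smallest pos 38 -> NA
Op 3: add NB@61 -> ring=[38:NA,61:NB]
Op 4: route key 96: none >= 96, wrap to smallest pos 38 -> NA
Op 5: add NC@83 -> ring=[38:NA,61:NB,83:NC]
Op 6: add ND@7 -> ring=[7:ND,38:NA,61:NB,83:NC]
Op 7: add NE@21 -> ring=[7:ND,21:NE,38:NA,61:NB,83:NC]
Op 8: route key 58: smallest pos >= 58 is 61 -> NB
Op 9: remove NA -> ring=[7:ND,21:NE,61:NB,83:NC]
Final route key 40: smallest pos >= 40 is 61 -> NB

Answer: NB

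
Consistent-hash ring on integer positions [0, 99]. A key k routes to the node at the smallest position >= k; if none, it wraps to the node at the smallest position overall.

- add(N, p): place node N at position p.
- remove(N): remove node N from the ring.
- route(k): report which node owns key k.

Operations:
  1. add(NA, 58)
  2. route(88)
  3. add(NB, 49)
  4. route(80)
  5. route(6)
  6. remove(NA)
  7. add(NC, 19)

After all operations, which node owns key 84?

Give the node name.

Answer: NC

Derivation:
Op 1: add NA@58 -> ring=[58:NA]
Op 2: route key 88: none >= 88, wrap to smallest pos 58 -> NA
Op 3: add NB@49 -> ring=[49:NB,58:NA]
Op 4: route key 80: none >= 80, wrap to smallest pos 49 -> NB
Op 5: route key 6: smallest pos >= 6 is 49 -> NB
Op 6: remove NA -> ring=[49:NB]
Op 7: add NC@19 -> ring=[19:NC,49:NB]
Final route key 84: none >= 84, wrap to smallest pos 19 -> NC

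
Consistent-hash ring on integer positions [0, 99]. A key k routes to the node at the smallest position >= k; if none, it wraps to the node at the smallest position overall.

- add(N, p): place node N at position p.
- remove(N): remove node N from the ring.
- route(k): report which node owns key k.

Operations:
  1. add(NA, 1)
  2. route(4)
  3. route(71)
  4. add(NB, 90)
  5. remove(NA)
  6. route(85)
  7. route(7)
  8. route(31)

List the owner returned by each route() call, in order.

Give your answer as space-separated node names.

Op 1: add NA@1 -> ring=[1:NA]
Op 2: route key 4: none >= 4, wrap to smallest pos 1 -> NA
Op 3: route key 71: none >= 71, wrap to smallest pos 1 -> NA
Op 4: add NB@90 -> ring=[1:NA,90:NB]
Op 5: remove NA -> ring=[90:NB]
Op 6: route key 85: smallest pos >= 85 is 90 -> NB
Op 7: route key 7: smallest pos >= 7 is 90 -> NB
Op 8: route key 31: smallest pos >= 31 is 90 -> NB

Answer: NA NA NB NB NB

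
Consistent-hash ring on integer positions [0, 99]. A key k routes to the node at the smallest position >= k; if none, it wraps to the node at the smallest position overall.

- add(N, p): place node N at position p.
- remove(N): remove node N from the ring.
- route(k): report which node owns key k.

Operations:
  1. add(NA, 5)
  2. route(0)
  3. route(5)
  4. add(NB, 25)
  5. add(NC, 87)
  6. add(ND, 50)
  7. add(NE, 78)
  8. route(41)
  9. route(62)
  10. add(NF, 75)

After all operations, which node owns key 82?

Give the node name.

Op 1: add NA@5 -> ring=[5:NA]
Op 2: route key 0: smallest pos >= 0 is 5 -> NA
Op 3: route key 5: smallest pos >= 5 is 5 -> NA
Op 4: add NB@25 -> ring=[5:NA,25:NB]
Op 5: add NC@87 -> ring=[5:NA,25:NB,87:NC]
Op 6: add ND@50 -> ring=[5:NA,25:NB,50:ND,87:NC]
Op 7: add NE@78 -> ring=[5:NA,25:NB,50:ND,78:NE,87:NC]
Op 8: route key 41: smallest pos >= 41 is 50 -> ND
Op 9: route key 62: smallest pos >= 62 is 78 -> NE
Op 10: add NF@75 -> ring=[5:NA,25:NB,50:ND,75:NF,78:NE,87:NC]
Final route key 82: smallest pos >= 82 is 87 -> NC

Answer: NC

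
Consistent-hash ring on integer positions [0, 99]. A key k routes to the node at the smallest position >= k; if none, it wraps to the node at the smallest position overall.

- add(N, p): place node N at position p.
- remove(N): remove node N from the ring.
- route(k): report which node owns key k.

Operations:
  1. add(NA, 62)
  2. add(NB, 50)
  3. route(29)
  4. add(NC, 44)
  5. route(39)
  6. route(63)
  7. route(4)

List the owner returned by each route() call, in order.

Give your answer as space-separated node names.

Op 1: add NA@62 -> ring=[62:NA]
Op 2: add NB@50 -> ring=[50:NB,62:NA]
Op 3: route key 29: smallest pos >= 29 is 50 -> NB
Op 4: add NC@44 -> ring=[44:NC,50:NB,62:NA]
Op 5: route key 39: smallest pos >= 39 is 44 -> NC
Op 6: route key 63: none >= 63, wrap to smallest pos 44 -> NC
Op 7: route key 4: smallest pos >= 4 is 44 -> NC

Answer: NB NC NC NC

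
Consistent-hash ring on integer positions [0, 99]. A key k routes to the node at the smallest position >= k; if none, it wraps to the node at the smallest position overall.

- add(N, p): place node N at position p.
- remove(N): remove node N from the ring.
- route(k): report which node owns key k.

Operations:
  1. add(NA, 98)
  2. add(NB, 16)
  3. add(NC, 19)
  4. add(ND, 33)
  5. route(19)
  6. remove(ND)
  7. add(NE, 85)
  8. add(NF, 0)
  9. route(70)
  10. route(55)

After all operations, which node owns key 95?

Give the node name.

Op 1: add NA@98 -> ring=[98:NA]
Op 2: add NB@16 -> ring=[16:NB,98:NA]
Op 3: add NC@19 -> ring=[16:NB,19:NC,98:NA]
Op 4: add ND@33 -> ring=[16:NB,19:NC,33:ND,98:NA]
Op 5: route key 19: smallest pos >= 19 is 19 -> NC
Op 6: remove ND -> ring=[16:NB,19:NC,98:NA]
Op 7: add NE@85 -> ring=[16:NB,19:NC,85:NE,98:NA]
Op 8: add NF@0 -> ring=[0:NF,16:NB,19:NC,85:NE,98:NA]
Op 9: route key 70: smallest pos >= 70 is 85 -> NE
Op 10: route key 55: smallest pos >= 55 is 85 -> NE
Final route key 95: smallest pos >= 95 is 98 -> NA

Answer: NA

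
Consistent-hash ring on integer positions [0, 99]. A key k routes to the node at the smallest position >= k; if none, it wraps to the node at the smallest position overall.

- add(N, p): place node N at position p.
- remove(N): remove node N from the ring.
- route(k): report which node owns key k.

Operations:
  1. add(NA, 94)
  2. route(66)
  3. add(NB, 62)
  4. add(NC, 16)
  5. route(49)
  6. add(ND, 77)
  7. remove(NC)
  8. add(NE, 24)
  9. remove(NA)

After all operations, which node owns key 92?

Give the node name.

Op 1: add NA@94 -> ring=[94:NA]
Op 2: route key 66: smallest pos >= 66 is 94 -> NA
Op 3: add NB@62 -> ring=[62:NB,94:NA]
Op 4: add NC@16 -> ring=[16:NC,62:NB,94:NA]
Op 5: route key 49: smallest pos >= 49 is 62 -> NB
Op 6: add ND@77 -> ring=[16:NC,62:NB,77:ND,94:NA]
Op 7: remove NC -> ring=[62:NB,77:ND,94:NA]
Op 8: add NE@24 -> ring=[24:NE,62:NB,77:ND,94:NA]
Op 9: remove NA -> ring=[24:NE,62:NB,77:ND]
Final route key 92: none >= 92, wrap to smallest pos 24 -> NE

Answer: NE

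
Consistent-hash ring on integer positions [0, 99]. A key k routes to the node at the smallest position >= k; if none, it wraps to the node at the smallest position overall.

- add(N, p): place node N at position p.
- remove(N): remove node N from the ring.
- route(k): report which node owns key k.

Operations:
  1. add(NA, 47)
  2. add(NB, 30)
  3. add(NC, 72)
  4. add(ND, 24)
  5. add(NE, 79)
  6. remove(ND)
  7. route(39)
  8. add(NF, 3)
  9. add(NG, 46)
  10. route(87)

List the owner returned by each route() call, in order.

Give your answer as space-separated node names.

Op 1: add NA@47 -> ring=[47:NA]
Op 2: add NB@30 -> ring=[30:NB,47:NA]
Op 3: add NC@72 -> ring=[30:NB,47:NA,72:NC]
Op 4: add ND@24 -> ring=[24:ND,30:NB,47:NA,72:NC]
Op 5: add NE@79 -> ring=[24:ND,30:NB,47:NA,72:NC,79:NE]
Op 6: remove ND -> ring=[30:NB,47:NA,72:NC,79:NE]
Op 7: route key 39: smallest pos >= 39 is 47 -> NA
Op 8: add NF@3 -> ring=[3:NF,30:NB,47:NA,72:NC,79:NE]
Op 9: add NG@46 -> ring=[3:NF,30:NB,46:NG,47:NA,72:NC,79:NE]
Op 10: route key 87: none >= 87, wrap to smallest pos 3 -> NF

Answer: NA NF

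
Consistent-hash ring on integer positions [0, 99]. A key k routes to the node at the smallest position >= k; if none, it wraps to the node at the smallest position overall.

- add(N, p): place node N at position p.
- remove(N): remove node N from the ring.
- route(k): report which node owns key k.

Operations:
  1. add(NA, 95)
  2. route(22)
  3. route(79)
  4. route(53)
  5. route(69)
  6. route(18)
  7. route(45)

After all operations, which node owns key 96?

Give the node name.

Answer: NA

Derivation:
Op 1: add NA@95 -> ring=[95:NA]
Op 2: route key 22: smallest pos >= 22 is 95 -> NA
Op 3: route key 79: smallest pos >= 79 is 95 -> NA
Op 4: route key 53: smallest pos >= 53 is 95 -> NA
Op 5: route key 69: smallest pos >= 69 is 95 -> NA
Op 6: route key 18: smallest pos >= 18 is 95 -> NA
Op 7: route key 45: smallest pos >= 45 is 95 -> NA
Final route key 96: none >= 96, wrap to smallest pos 95 -> NA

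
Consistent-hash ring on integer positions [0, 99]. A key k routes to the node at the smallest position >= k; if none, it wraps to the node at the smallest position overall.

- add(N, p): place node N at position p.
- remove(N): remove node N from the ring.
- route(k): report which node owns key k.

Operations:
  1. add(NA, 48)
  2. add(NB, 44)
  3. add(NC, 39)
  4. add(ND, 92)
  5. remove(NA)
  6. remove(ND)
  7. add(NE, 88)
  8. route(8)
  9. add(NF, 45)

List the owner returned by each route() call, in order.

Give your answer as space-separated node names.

Answer: NC

Derivation:
Op 1: add NA@48 -> ring=[48:NA]
Op 2: add NB@44 -> ring=[44:NB,48:NA]
Op 3: add NC@39 -> ring=[39:NC,44:NB,48:NA]
Op 4: add ND@92 -> ring=[39:NC,44:NB,48:NA,92:ND]
Op 5: remove NA -> ring=[39:NC,44:NB,92:ND]
Op 6: remove ND -> ring=[39:NC,44:NB]
Op 7: add NE@88 -> ring=[39:NC,44:NB,88:NE]
Op 8: route key 8: smallest pos >= 8 is 39 -> NC
Op 9: add NF@45 -> ring=[39:NC,44:NB,45:NF,88:NE]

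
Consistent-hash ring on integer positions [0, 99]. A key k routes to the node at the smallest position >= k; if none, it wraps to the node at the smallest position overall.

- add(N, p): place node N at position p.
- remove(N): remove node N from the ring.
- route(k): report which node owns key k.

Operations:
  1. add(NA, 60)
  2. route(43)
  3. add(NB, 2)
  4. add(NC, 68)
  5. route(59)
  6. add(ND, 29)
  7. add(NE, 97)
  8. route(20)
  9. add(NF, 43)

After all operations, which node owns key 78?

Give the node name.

Op 1: add NA@60 -> ring=[60:NA]
Op 2: route key 43: smallest pos >= 43 is 60 -> NA
Op 3: add NB@2 -> ring=[2:NB,60:NA]
Op 4: add NC@68 -> ring=[2:NB,60:NA,68:NC]
Op 5: route key 59: smallest pos >= 59 is 60 -> NA
Op 6: add ND@29 -> ring=[2:NB,29:ND,60:NA,68:NC]
Op 7: add NE@97 -> ring=[2:NB,29:ND,60:NA,68:NC,97:NE]
Op 8: route key 20: smallest pos >= 20 is 29 -> ND
Op 9: add NF@43 -> ring=[2:NB,29:ND,43:NF,60:NA,68:NC,97:NE]
Final route key 78: smallest pos >= 78 is 97 -> NE

Answer: NE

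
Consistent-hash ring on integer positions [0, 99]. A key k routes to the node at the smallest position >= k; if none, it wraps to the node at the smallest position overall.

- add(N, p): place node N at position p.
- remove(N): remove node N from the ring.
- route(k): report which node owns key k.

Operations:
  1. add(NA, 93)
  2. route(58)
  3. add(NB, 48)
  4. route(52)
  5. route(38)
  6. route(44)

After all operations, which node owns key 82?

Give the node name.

Op 1: add NA@93 -> ring=[93:NA]
Op 2: route key 58: smallest pos >= 58 is 93 -> NA
Op 3: add NB@48 -> ring=[48:NB,93:NA]
Op 4: route key 52: smallest pos >= 52 is 93 -> NA
Op 5: route key 38: smallest pos >= 38 is 48 -> NB
Op 6: route key 44: smallest pos >= 44 is 48 -> NB
Final route key 82: smallest pos >= 82 is 93 -> NA

Answer: NA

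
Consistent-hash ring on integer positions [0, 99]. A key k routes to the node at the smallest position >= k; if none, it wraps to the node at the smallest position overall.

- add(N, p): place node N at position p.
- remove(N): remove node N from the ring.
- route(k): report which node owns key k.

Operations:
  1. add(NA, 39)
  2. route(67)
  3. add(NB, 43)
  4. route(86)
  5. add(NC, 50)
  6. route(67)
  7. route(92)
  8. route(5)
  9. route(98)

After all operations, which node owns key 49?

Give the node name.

Answer: NC

Derivation:
Op 1: add NA@39 -> ring=[39:NA]
Op 2: route key 67: none >= 67, wrap to smallest pos 39 -> NA
Op 3: add NB@43 -> ring=[39:NA,43:NB]
Op 4: route key 86: none >= 86, wrap to smallest pos 39 -> NA
Op 5: add NC@50 -> ring=[39:NA,43:NB,50:NC]
Op 6: route key 67: none >= 67, wrap to smallest pos 39 -> NA
Op 7: route key 92: none >= 92, wrap to smallest pos 39 -> NA
Op 8: route key 5: smallest pos >= 5 is 39 -> NA
Op 9: route key 98: none >= 98, wrap to smallest pos 39 -> NA
Final route key 49: smallest pos >= 49 is 50 -> NC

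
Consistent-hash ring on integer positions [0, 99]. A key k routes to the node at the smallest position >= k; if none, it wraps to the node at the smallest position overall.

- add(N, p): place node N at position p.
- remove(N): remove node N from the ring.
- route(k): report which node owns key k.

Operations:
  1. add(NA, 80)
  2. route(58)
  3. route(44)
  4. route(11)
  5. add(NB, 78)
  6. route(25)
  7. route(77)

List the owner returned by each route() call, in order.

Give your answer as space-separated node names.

Answer: NA NA NA NB NB

Derivation:
Op 1: add NA@80 -> ring=[80:NA]
Op 2: route key 58: smallest pos >= 58 is 80 -> NA
Op 3: route key 44: smallest pos >= 44 is 80 -> NA
Op 4: route key 11: smallest pos >= 11 is 80 -> NA
Op 5: add NB@78 -> ring=[78:NB,80:NA]
Op 6: route key 25: smallest pos >= 25 is 78 -> NB
Op 7: route key 77: smallest pos >= 77 is 78 -> NB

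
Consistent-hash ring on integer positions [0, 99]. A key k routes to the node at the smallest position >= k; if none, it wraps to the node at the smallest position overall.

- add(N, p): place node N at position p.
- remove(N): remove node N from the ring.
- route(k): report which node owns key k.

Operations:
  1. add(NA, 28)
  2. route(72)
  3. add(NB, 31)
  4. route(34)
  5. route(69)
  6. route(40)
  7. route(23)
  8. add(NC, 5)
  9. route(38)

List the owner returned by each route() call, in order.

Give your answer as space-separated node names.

Op 1: add NA@28 -> ring=[28:NA]
Op 2: route key 72: none >= 72, wrap to smallest pos 28 -> NA
Op 3: add NB@31 -> ring=[28:NA,31:NB]
Op 4: route key 34: none >= 34, wrap to smallest pos 28 -> NA
Op 5: route key 69: none >= 69, wrap to smallest pos 28 -> NA
Op 6: route key 40: none >= 40, wrap to smallest pos 28 -> NA
Op 7: route key 23: smallest pos >= 23 is 28 -> NA
Op 8: add NC@5 -> ring=[5:NC,28:NA,31:NB]
Op 9: route key 38: none >= 38, wrap to smallest pos 5 -> NC

Answer: NA NA NA NA NA NC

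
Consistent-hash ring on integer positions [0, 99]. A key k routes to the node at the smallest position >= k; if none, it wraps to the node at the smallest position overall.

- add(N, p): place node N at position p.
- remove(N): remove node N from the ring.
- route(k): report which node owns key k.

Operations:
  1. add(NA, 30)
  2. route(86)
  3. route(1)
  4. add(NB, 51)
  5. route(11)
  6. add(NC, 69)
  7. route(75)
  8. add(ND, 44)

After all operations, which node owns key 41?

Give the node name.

Answer: ND

Derivation:
Op 1: add NA@30 -> ring=[30:NA]
Op 2: route key 86: none >= 86, wrap to smallest pos 30 -> NA
Op 3: route key 1: smallest pos >= 1 is 30 -> NA
Op 4: add NB@51 -> ring=[30:NA,51:NB]
Op 5: route key 11: smallest pos >= 11 is 30 -> NA
Op 6: add NC@69 -> ring=[30:NA,51:NB,69:NC]
Op 7: route key 75: none >= 75, wrap to smallest pos 30 -> NA
Op 8: add ND@44 -> ring=[30:NA,44:ND,51:NB,69:NC]
Final route key 41: smallest pos >= 41 is 44 -> ND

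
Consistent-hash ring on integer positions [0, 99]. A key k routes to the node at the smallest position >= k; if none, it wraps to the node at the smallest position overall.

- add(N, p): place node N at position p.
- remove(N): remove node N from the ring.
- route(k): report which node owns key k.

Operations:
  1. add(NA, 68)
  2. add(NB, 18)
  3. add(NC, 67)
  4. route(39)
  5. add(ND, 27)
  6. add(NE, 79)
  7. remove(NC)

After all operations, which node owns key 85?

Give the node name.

Op 1: add NA@68 -> ring=[68:NA]
Op 2: add NB@18 -> ring=[18:NB,68:NA]
Op 3: add NC@67 -> ring=[18:NB,67:NC,68:NA]
Op 4: route key 39: smallest pos >= 39 is 67 -> NC
Op 5: add ND@27 -> ring=[18:NB,27:ND,67:NC,68:NA]
Op 6: add NE@79 -> ring=[18:NB,27:ND,67:NC,68:NA,79:NE]
Op 7: remove NC -> ring=[18:NB,27:ND,68:NA,79:NE]
Final route key 85: none >= 85, wrap to smallest pos 18 -> NB

Answer: NB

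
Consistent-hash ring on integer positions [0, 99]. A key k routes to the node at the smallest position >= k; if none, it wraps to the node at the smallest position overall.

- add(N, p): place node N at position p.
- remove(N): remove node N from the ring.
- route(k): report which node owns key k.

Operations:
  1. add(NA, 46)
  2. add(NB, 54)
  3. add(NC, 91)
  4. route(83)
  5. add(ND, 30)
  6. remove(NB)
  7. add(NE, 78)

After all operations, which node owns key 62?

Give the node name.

Answer: NE

Derivation:
Op 1: add NA@46 -> ring=[46:NA]
Op 2: add NB@54 -> ring=[46:NA,54:NB]
Op 3: add NC@91 -> ring=[46:NA,54:NB,91:NC]
Op 4: route key 83: smallest pos >= 83 is 91 -> NC
Op 5: add ND@30 -> ring=[30:ND,46:NA,54:NB,91:NC]
Op 6: remove NB -> ring=[30:ND,46:NA,91:NC]
Op 7: add NE@78 -> ring=[30:ND,46:NA,78:NE,91:NC]
Final route key 62: smallest pos >= 62 is 78 -> NE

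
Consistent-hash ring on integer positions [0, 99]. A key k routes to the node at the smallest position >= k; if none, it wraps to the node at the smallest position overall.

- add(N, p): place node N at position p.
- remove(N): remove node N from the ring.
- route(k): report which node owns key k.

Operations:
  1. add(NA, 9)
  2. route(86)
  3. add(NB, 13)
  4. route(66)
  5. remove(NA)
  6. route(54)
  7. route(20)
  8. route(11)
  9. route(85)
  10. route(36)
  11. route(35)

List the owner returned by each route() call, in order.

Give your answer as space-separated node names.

Answer: NA NA NB NB NB NB NB NB

Derivation:
Op 1: add NA@9 -> ring=[9:NA]
Op 2: route key 86: none >= 86, wrap to smallest pos 9 -> NA
Op 3: add NB@13 -> ring=[9:NA,13:NB]
Op 4: route key 66: none >= 66, wrap to smallest pos 9 -> NA
Op 5: remove NA -> ring=[13:NB]
Op 6: route key 54: none >= 54, wrap to smallest pos 13 -> NB
Op 7: route key 20: none >= 20, wrap to smallest pos 13 -> NB
Op 8: route key 11: smallest pos >= 11 is 13 -> NB
Op 9: route key 85: none >= 85, wrap to smallest pos 13 -> NB
Op 10: route key 36: none >= 36, wrap to smallest pos 13 -> NB
Op 11: route key 35: none >= 35, wrap to smallest pos 13 -> NB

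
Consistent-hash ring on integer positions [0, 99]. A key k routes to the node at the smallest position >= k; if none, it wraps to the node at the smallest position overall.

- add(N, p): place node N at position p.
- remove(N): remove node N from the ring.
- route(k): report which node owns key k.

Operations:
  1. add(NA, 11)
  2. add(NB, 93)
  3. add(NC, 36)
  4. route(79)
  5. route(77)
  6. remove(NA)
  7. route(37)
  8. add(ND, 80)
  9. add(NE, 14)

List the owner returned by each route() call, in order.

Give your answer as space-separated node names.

Answer: NB NB NB

Derivation:
Op 1: add NA@11 -> ring=[11:NA]
Op 2: add NB@93 -> ring=[11:NA,93:NB]
Op 3: add NC@36 -> ring=[11:NA,36:NC,93:NB]
Op 4: route key 79: smallest pos >= 79 is 93 -> NB
Op 5: route key 77: smallest pos >= 77 is 93 -> NB
Op 6: remove NA -> ring=[36:NC,93:NB]
Op 7: route key 37: smallest pos >= 37 is 93 -> NB
Op 8: add ND@80 -> ring=[36:NC,80:ND,93:NB]
Op 9: add NE@14 -> ring=[14:NE,36:NC,80:ND,93:NB]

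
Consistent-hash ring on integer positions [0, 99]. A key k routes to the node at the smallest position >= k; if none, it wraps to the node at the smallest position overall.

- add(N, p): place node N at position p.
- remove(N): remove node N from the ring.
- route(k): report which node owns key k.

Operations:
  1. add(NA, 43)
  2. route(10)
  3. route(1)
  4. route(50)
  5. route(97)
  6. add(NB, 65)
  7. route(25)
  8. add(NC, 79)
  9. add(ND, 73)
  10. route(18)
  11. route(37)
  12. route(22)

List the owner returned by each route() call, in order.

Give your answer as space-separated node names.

Op 1: add NA@43 -> ring=[43:NA]
Op 2: route key 10: smallest pos >= 10 is 43 -> NA
Op 3: route key 1: smallest pos >= 1 is 43 -> NA
Op 4: route key 50: none >= 50, wrap to smallest pos 43 -> NA
Op 5: route key 97: none >= 97, wrap to smallest pos 43 -> NA
Op 6: add NB@65 -> ring=[43:NA,65:NB]
Op 7: route key 25: smallest pos >= 25 is 43 -> NA
Op 8: add NC@79 -> ring=[43:NA,65:NB,79:NC]
Op 9: add ND@73 -> ring=[43:NA,65:NB,73:ND,79:NC]
Op 10: route key 18: smallest pos >= 18 is 43 -> NA
Op 11: route key 37: smallest pos >= 37 is 43 -> NA
Op 12: route key 22: smallest pos >= 22 is 43 -> NA

Answer: NA NA NA NA NA NA NA NA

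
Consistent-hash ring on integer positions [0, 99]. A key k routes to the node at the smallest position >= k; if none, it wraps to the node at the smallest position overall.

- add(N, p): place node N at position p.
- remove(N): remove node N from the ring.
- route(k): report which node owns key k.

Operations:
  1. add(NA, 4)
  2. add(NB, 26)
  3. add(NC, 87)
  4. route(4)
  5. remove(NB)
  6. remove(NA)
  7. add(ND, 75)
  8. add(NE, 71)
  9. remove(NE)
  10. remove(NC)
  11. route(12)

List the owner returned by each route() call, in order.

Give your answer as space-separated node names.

Op 1: add NA@4 -> ring=[4:NA]
Op 2: add NB@26 -> ring=[4:NA,26:NB]
Op 3: add NC@87 -> ring=[4:NA,26:NB,87:NC]
Op 4: route key 4: smallest pos >= 4 is 4 -> NA
Op 5: remove NB -> ring=[4:NA,87:NC]
Op 6: remove NA -> ring=[87:NC]
Op 7: add ND@75 -> ring=[75:ND,87:NC]
Op 8: add NE@71 -> ring=[71:NE,75:ND,87:NC]
Op 9: remove NE -> ring=[75:ND,87:NC]
Op 10: remove NC -> ring=[75:ND]
Op 11: route key 12: smallest pos >= 12 is 75 -> ND

Answer: NA ND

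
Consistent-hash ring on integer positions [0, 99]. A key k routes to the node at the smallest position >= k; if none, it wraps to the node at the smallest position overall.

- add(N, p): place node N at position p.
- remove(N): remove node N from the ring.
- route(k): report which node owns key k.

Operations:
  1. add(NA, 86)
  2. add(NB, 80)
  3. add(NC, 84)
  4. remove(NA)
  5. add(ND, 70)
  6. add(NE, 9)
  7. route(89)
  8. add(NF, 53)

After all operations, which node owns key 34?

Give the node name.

Answer: NF

Derivation:
Op 1: add NA@86 -> ring=[86:NA]
Op 2: add NB@80 -> ring=[80:NB,86:NA]
Op 3: add NC@84 -> ring=[80:NB,84:NC,86:NA]
Op 4: remove NA -> ring=[80:NB,84:NC]
Op 5: add ND@70 -> ring=[70:ND,80:NB,84:NC]
Op 6: add NE@9 -> ring=[9:NE,70:ND,80:NB,84:NC]
Op 7: route key 89: none >= 89, wrap to smallest pos 9 -> NE
Op 8: add NF@53 -> ring=[9:NE,53:NF,70:ND,80:NB,84:NC]
Final route key 34: smallest pos >= 34 is 53 -> NF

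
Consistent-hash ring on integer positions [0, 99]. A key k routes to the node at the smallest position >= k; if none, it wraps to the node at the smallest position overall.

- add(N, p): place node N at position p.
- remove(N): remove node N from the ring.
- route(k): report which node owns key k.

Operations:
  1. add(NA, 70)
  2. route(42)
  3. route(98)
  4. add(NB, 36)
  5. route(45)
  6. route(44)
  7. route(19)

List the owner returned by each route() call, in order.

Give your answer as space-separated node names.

Answer: NA NA NA NA NB

Derivation:
Op 1: add NA@70 -> ring=[70:NA]
Op 2: route key 42: smallest pos >= 42 is 70 -> NA
Op 3: route key 98: none >= 98, wrap to smallest pos 70 -> NA
Op 4: add NB@36 -> ring=[36:NB,70:NA]
Op 5: route key 45: smallest pos >= 45 is 70 -> NA
Op 6: route key 44: smallest pos >= 44 is 70 -> NA
Op 7: route key 19: smallest pos >= 19 is 36 -> NB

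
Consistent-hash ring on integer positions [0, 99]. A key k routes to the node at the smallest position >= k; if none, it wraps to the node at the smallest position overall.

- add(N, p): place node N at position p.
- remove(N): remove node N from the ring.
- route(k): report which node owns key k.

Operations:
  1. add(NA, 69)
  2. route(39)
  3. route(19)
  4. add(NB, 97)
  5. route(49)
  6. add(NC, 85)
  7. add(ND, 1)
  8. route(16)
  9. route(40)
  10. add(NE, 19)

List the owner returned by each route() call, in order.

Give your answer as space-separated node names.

Answer: NA NA NA NA NA

Derivation:
Op 1: add NA@69 -> ring=[69:NA]
Op 2: route key 39: smallest pos >= 39 is 69 -> NA
Op 3: route key 19: smallest pos >= 19 is 69 -> NA
Op 4: add NB@97 -> ring=[69:NA,97:NB]
Op 5: route key 49: smallest pos >= 49 is 69 -> NA
Op 6: add NC@85 -> ring=[69:NA,85:NC,97:NB]
Op 7: add ND@1 -> ring=[1:ND,69:NA,85:NC,97:NB]
Op 8: route key 16: smallest pos >= 16 is 69 -> NA
Op 9: route key 40: smallest pos >= 40 is 69 -> NA
Op 10: add NE@19 -> ring=[1:ND,19:NE,69:NA,85:NC,97:NB]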